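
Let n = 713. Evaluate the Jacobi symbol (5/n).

Reciprocity: 5 ≡ 1 and 713 ≡ 1 (mod 4), so (5/713) = +(713/5).
Reduce top mod 5: now compute (3/5).
Reciprocity: 3 ≡ 3 and 5 ≡ 1 (mod 4), so (3/5) = +(5/3).
Reduce top mod 3: now compute (2/3).
Pull out 2: since 3 ≡ 3 (mod 8), (2/3) = -1.
Reached (1/3) = 1. Collecting the sign flips along the way, the symbol is -1.

-1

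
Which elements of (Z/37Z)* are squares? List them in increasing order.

Square k = 1,…,18 (k and 37−k give the same square):
1²=1, 2²=4, 3²=9, 4²=16, 5²=25, 6²=36, 7²≡12, 8²≡27, 9²≡7, 10²≡26, 11²≡10, 12²≡33, 13²≡21, 14²≡11, 15²≡3, 16²≡34, 17²≡30, 18²≡28 (mod 37).
So the quadratic residues mod 37 are {1, 3, 4, 7, 9, 10, 11, 12, 16, 21, 25, 26, 27, 28, 30, 33, 34, 36}.

1,3,4,7,9,10,11,12,16,21,25,26,27,28,30,33,34,36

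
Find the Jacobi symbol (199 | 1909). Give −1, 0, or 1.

Reciprocity: 199 ≡ 3 and 1909 ≡ 1 (mod 4), so (199/1909) = +(1909/199).
Reduce top mod 199: now compute (118/199).
Pull out 2: since 199 ≡ 7 (mod 8), (2/199) = +1.
Reciprocity: 59 ≡ 3 and 199 ≡ 3 (mod 4), so (59/199) = −(199/59).
Reduce top mod 59: now compute (22/59).
Pull out 2: since 59 ≡ 3 (mod 8), (2/59) = -1.
Reciprocity: 11 ≡ 3 and 59 ≡ 3 (mod 4), so (11/59) = −(59/11).
Reduce top mod 11: now compute (4/11).
Pull out 2^2: since 11 ≡ 3 (mod 8), (2/11) = -1, so (2/11)^2 = +1.
Reached (1/11) = 1. Collecting the sign flips along the way, the symbol is -1.

-1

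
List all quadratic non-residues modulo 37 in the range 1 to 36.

Square k = 1,…,18 (k and 37−k give the same square):
1²=1, 2²=4, 3²=9, 4²=16, 5²=25, 6²=36, 7²≡12, 8²≡27, 9²≡7, 10²≡26, 11²≡10, 12²≡33, 13²≡21, 14²≡11, 15²≡3, 16²≡34, 17²≡30, 18²≡28 (mod 37).
The residues are {1, 3, 4, 7, 9, 10, 11, 12, 16, 21, 25, 26, 27, 28, 30, 33, 34, 36}; the non-residues are the remaining 18 nonzero classes.

2 5 6 8 13 14 15 17 18 19 20 22 23 24 29 31 32 35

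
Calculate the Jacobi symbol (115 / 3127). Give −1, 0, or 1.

Reciprocity: 115 ≡ 3 and 3127 ≡ 3 (mod 4), so (115/3127) = −(3127/115).
Reduce top mod 115: now compute (22/115).
Pull out 2: since 115 ≡ 3 (mod 8), (2/115) = -1.
Reciprocity: 11 ≡ 3 and 115 ≡ 3 (mod 4), so (11/115) = −(115/11).
Reduce top mod 11: now compute (5/11).
Reciprocity: 5 ≡ 1 and 11 ≡ 3 (mod 4), so (5/11) = +(11/5).
Reduce top mod 5: now compute (1/5).
Reached (1/5) = 1. Collecting the sign flips along the way, the symbol is -1.

-1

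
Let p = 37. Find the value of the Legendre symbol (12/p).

Pull out 2^2: since 37 ≡ 5 (mod 8), (2/37) = -1, so (2/37)^2 = +1.
Reciprocity: 3 ≡ 3 and 37 ≡ 1 (mod 4), so (3/37) = +(37/3).
Reduce top mod 3: now compute (1/3).
Reached (1/3) = 1. Collecting the sign flips along the way, the symbol is +1.

1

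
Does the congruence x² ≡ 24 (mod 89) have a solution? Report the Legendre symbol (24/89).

Euler's criterion: (24/89) ≡ 24^44 (mod 89).
24^2 ≡ 42 (mod 89)
24^4 ≡ 73 (mod 89)
24^8 ≡ 78 (mod 89)
24^16 ≡ 32 (mod 89)
24^32 ≡ 45 (mod 89)
24^44 = 24^(32+8+4) ≡ 88 (mod 89).
Result is 88 ≡ −1, so (24/89) = −1.

-1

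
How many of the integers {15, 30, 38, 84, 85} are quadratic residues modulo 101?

3

(15/101) = -1 → non-residue.
(30/101) = +1 → QR.
(38/101) = -1 → non-residue.
(84/101) = +1 → QR.
(85/101) = +1 → QR.
Total quadratic residues among the 5: 3.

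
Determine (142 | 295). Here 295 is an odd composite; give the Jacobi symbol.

Pull out 2: since 295 ≡ 7 (mod 8), (2/295) = +1.
Reciprocity: 71 ≡ 3 and 295 ≡ 3 (mod 4), so (71/295) = −(295/71).
Reduce top mod 71: now compute (11/71).
Reciprocity: 11 ≡ 3 and 71 ≡ 3 (mod 4), so (11/71) = −(71/11).
Reduce top mod 11: now compute (5/11).
Reciprocity: 5 ≡ 1 and 11 ≡ 3 (mod 4), so (5/11) = +(11/5).
Reduce top mod 5: now compute (1/5).
Reached (1/5) = 1. Collecting the sign flips along the way, the symbol is +1.

1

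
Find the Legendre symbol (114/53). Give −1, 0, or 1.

-1

First reduce: 114 ≡ 8 (mod 53).
Pull out 2^3: since 53 ≡ 5 (mod 8), (2/53) = -1, so (2/53)^3 = -1.
Reached (1/53) = 1. Collecting the sign flips along the way, the symbol is -1.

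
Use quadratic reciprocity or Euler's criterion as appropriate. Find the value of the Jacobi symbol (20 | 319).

Pull out 2^2: since 319 ≡ 7 (mod 8), (2/319) = +1, so (2/319)^2 = +1.
Reciprocity: 5 ≡ 1 and 319 ≡ 3 (mod 4), so (5/319) = +(319/5).
Reduce top mod 5: now compute (4/5).
Pull out 2^2: since 5 ≡ 5 (mod 8), (2/5) = -1, so (2/5)^2 = +1.
Reached (1/5) = 1. Collecting the sign flips along the way, the symbol is +1.

1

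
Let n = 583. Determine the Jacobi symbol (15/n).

1

Reciprocity: 15 ≡ 3 and 583 ≡ 3 (mod 4), so (15/583) = −(583/15).
Reduce top mod 15: now compute (13/15).
Reciprocity: 13 ≡ 1 and 15 ≡ 3 (mod 4), so (13/15) = +(15/13).
Reduce top mod 13: now compute (2/13).
Pull out 2: since 13 ≡ 5 (mod 8), (2/13) = -1.
Reached (1/13) = 1. Collecting the sign flips along the way, the symbol is +1.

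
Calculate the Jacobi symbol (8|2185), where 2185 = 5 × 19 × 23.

Pull out 2^3: since 2185 ≡ 1 (mod 8), (2/2185) = +1, so (2/2185)^3 = +1.
Reached (1/2185) = 1. Collecting the sign flips along the way, the symbol is +1.

1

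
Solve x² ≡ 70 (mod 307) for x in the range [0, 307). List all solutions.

101, 206

Since 307 ≡ 3 (mod 4), a square root of 70 is 70^((307+1)/4) = 70^77 mod 307.
Repeated squaring: 70^2≡295, 70^4≡144, 70^8≡167, 70^16≡259, 70^32≡155, 70^64≡79 (mod 307).
70^77 = 70^(64+8+4+1) ≡ 101 (mod 307).
Check: 101² = 10201 ≡ 70 (mod 307). The two roots are 101 and 206.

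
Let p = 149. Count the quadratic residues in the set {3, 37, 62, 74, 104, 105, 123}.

3

(3/149) = -1 → non-residue.
(37/149) = +1 → QR.
(62/149) = -1 → non-residue.
(74/149) = -1 → non-residue.
(104/149) = +1 → QR.
(105/149) = -1 → non-residue.
(123/149) = +1 → QR.
Total quadratic residues among the 7: 3.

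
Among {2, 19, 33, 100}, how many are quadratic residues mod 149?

(2/149) = -1 → non-residue.
(19/149) = +1 → QR.
(33/149) = +1 → QR.
(100/149) = +1 → QR.
Total quadratic residues among the 4: 3.

3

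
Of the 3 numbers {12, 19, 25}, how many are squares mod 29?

(12/29) = -1 → non-residue.
(19/29) = -1 → non-residue.
(25/29) = +1 → QR.
Total quadratic residues among the 3: 1.

1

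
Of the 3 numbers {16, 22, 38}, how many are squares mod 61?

2

(16/61) = +1 → QR.
(22/61) = +1 → QR.
(38/61) = -1 → non-residue.
Total quadratic residues among the 3: 2.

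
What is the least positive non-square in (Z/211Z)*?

(2/211) = −1, so 2 is the smallest positive non-residue mod 211.

2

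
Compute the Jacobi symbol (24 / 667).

1

Pull out 2^3: since 667 ≡ 3 (mod 8), (2/667) = -1, so (2/667)^3 = -1.
Reciprocity: 3 ≡ 3 and 667 ≡ 3 (mod 4), so (3/667) = −(667/3).
Reduce top mod 3: now compute (1/3).
Reached (1/3) = 1. Collecting the sign flips along the way, the symbol is +1.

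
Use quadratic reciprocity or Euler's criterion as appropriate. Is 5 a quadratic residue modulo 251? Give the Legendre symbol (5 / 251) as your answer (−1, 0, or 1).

Reciprocity: 5 ≡ 1 and 251 ≡ 3 (mod 4), so (5/251) = +(251/5).
Reduce top mod 5: now compute (1/5).
Reached (1/5) = 1. Collecting the sign flips along the way, the symbol is +1.

1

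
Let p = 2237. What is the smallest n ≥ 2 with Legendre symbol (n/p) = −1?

(2/2237) = −1, so 2 is the smallest positive non-residue mod 2237.

2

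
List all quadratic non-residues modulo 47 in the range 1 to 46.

Square k = 1,…,23 (k and 47−k give the same square):
1²=1, 2²=4, 3²=9, 4²=16, 5²=25, 6²=36, 7²≡2, 8²≡17, 9²≡34, 10²≡6, 11²≡27, 12²≡3, 13²≡28, 14²≡8, 15²≡37, 16²≡21, 17²≡7, 18²≡42, 19²≡32, 20²≡24, 21²≡18, 22²≡14, 23²≡12 (mod 47).
The residues are {1, 2, 3, 4, 6, 7, 8, 9, 12, 14, 16, 17, 18, 21, 24, 25, 27, 28, 32, 34, 36, 37, 42}; the non-residues are the remaining 23 nonzero classes.

5,10,11,13,15,19,20,22,23,26,29,30,31,33,35,38,39,40,41,43,44,45,46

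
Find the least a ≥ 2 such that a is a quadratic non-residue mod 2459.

2

(2/2459) = −1, so 2 is the smallest positive non-residue mod 2459.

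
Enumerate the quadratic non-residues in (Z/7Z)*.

Square k = 1,…,3 (k and 7−k give the same square):
1²=1, 2²=4, 3²≡2 (mod 7).
The residues are {1, 2, 4}; the non-residues are the remaining 3 nonzero classes.

3,5,6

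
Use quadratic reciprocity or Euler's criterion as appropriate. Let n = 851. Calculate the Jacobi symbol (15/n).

Reciprocity: 15 ≡ 3 and 851 ≡ 3 (mod 4), so (15/851) = −(851/15).
Reduce top mod 15: now compute (11/15).
Reciprocity: 11 ≡ 3 and 15 ≡ 3 (mod 4), so (11/15) = −(15/11).
Reduce top mod 11: now compute (4/11).
Pull out 2^2: since 11 ≡ 3 (mod 8), (2/11) = -1, so (2/11)^2 = +1.
Reached (1/11) = 1. Collecting the sign flips along the way, the symbol is +1.

1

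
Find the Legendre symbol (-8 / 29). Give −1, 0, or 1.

-1

Euler's criterion: (-8/29) ≡ 21^14 (mod 29).
21^2 ≡ 6 (mod 29)
21^4 ≡ 7 (mod 29)
21^8 ≡ 20 (mod 29)
21^14 = 21^(8+4+2) ≡ 28 (mod 29).
Result is 28 ≡ −1, so (-8/29) = −1.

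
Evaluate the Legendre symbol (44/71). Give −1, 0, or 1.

Pull out 2^2: since 71 ≡ 7 (mod 8), (2/71) = +1, so (2/71)^2 = +1.
Reciprocity: 11 ≡ 3 and 71 ≡ 3 (mod 4), so (11/71) = −(71/11).
Reduce top mod 11: now compute (5/11).
Reciprocity: 5 ≡ 1 and 11 ≡ 3 (mod 4), so (5/11) = +(11/5).
Reduce top mod 5: now compute (1/5).
Reached (1/5) = 1. Collecting the sign flips along the way, the symbol is -1.

-1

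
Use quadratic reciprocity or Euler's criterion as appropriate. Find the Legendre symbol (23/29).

Euler's criterion: (23/29) ≡ 23^14 (mod 29).
23^2 ≡ 7 (mod 29)
23^4 ≡ 20 (mod 29)
23^8 ≡ 23 (mod 29)
23^14 = 23^(8+4+2) ≡ 1 (mod 29).
Result is 1, so (23/29) = 1.

1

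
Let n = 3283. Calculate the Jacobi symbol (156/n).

1

Pull out 2^2: since 3283 ≡ 3 (mod 8), (2/3283) = -1, so (2/3283)^2 = +1.
Reciprocity: 39 ≡ 3 and 3283 ≡ 3 (mod 4), so (39/3283) = −(3283/39).
Reduce top mod 39: now compute (7/39).
Reciprocity: 7 ≡ 3 and 39 ≡ 3 (mod 4), so (7/39) = −(39/7).
Reduce top mod 7: now compute (4/7).
Pull out 2^2: since 7 ≡ 7 (mod 8), (2/7) = +1, so (2/7)^2 = +1.
Reached (1/7) = 1. Collecting the sign flips along the way, the symbol is +1.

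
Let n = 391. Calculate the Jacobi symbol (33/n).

Reciprocity: 33 ≡ 1 and 391 ≡ 3 (mod 4), so (33/391) = +(391/33).
Reduce top mod 33: now compute (28/33).
Pull out 2^2: since 33 ≡ 1 (mod 8), (2/33) = +1, so (2/33)^2 = +1.
Reciprocity: 7 ≡ 3 and 33 ≡ 1 (mod 4), so (7/33) = +(33/7).
Reduce top mod 7: now compute (5/7).
Reciprocity: 5 ≡ 1 and 7 ≡ 3 (mod 4), so (5/7) = +(7/5).
Reduce top mod 5: now compute (2/5).
Pull out 2: since 5 ≡ 5 (mod 8), (2/5) = -1.
Reached (1/5) = 1. Collecting the sign flips along the way, the symbol is -1.

-1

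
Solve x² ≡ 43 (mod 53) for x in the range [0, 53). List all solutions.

53 ≡ 1 (mod 4), so we find a root by search.
Trying successive values, 19² = 361 ≡ 43 (mod 53). The other root is 53 − 19 = 34.

19, 34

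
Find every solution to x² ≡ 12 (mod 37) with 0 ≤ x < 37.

7, 30

37 ≡ 1 (mod 4), so we find a root by search.
Trying successive values, 7² = 49 ≡ 12 (mod 37). The other root is 37 − 7 = 30.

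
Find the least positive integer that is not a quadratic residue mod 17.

(2/17) = +1, so 2 is a residue.
(3/17) = −1, so 3 is the smallest positive non-residue mod 17.

3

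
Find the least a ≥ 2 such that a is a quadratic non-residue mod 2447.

(2/2447) = +1, so 2 is a residue.
(3/2447) = +1, so 3 is a residue.
(4/2447) = +1, so 4 is a residue.
(5/2447) = −1, so 5 is the smallest positive non-residue mod 2447.

5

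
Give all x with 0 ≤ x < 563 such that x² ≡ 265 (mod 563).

Since 563 ≡ 3 (mod 4), a square root of 265 is 265^((563+1)/4) = 265^141 mod 563.
Repeated squaring: 265^2≡413, 265^4≡543, 265^8≡400, 265^16≡108, 265^32≡404, 265^64≡509, 265^128≡101 (mod 563).
265^141 = 265^(128+8+4+1) ≡ 160 (mod 563).
Check: 160² = 25600 ≡ 265 (mod 563). The two roots are 160 and 403.

160, 403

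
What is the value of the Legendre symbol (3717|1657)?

First reduce: 3717 ≡ 403 (mod 1657).
Reciprocity: 403 ≡ 3 and 1657 ≡ 1 (mod 4), so (403/1657) = +(1657/403).
Reduce top mod 403: now compute (45/403).
Reciprocity: 45 ≡ 1 and 403 ≡ 3 (mod 4), so (45/403) = +(403/45).
Reduce top mod 45: now compute (43/45).
Reciprocity: 43 ≡ 3 and 45 ≡ 1 (mod 4), so (43/45) = +(45/43).
Reduce top mod 43: now compute (2/43).
Pull out 2: since 43 ≡ 3 (mod 8), (2/43) = -1.
Reached (1/43) = 1. Collecting the sign flips along the way, the symbol is -1.

-1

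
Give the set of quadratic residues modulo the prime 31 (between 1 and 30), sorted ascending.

Square k = 1,…,15 (k and 31−k give the same square):
1²=1, 2²=4, 3²=9, 4²=16, 5²=25, 6²≡5, 7²≡18, 8²≡2, 9²≡19, 10²≡7, 11²≡28, 12²≡20, 13²≡14, 14²≡10, 15²≡8 (mod 31).
So the quadratic residues mod 31 are {1, 2, 4, 5, 7, 8, 9, 10, 14, 16, 18, 19, 20, 25, 28}.

1, 2, 4, 5, 7, 8, 9, 10, 14, 16, 18, 19, 20, 25, 28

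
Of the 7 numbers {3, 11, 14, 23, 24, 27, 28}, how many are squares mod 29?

3

(3/29) = -1 → non-residue.
(11/29) = -1 → non-residue.
(14/29) = -1 → non-residue.
(23/29) = +1 → QR.
(24/29) = +1 → QR.
(27/29) = -1 → non-residue.
(28/29) = +1 → QR.
Total quadratic residues among the 7: 3.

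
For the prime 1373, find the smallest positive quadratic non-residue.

2

(2/1373) = −1, so 2 is the smallest positive non-residue mod 1373.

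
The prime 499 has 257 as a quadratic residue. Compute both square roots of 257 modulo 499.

Since 499 ≡ 3 (mod 4), a square root of 257 is 257^((499+1)/4) = 257^125 mod 499.
Repeated squaring: 257^2≡181, 257^4≡326, 257^8≡488, 257^16≡121, 257^32≡170, 257^64≡457 (mod 499).
257^125 = 257^(64+32+16+8+4+1) ≡ 261 (mod 499).
Check: 261² = 68121 ≡ 257 (mod 499). The two roots are 238 and 261.

238, 261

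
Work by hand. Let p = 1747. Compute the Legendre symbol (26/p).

Pull out 2: since 1747 ≡ 3 (mod 8), (2/1747) = -1.
Reciprocity: 13 ≡ 1 and 1747 ≡ 3 (mod 4), so (13/1747) = +(1747/13).
Reduce top mod 13: now compute (5/13).
Reciprocity: 5 ≡ 1 and 13 ≡ 1 (mod 4), so (5/13) = +(13/5).
Reduce top mod 5: now compute (3/5).
Reciprocity: 3 ≡ 3 and 5 ≡ 1 (mod 4), so (3/5) = +(5/3).
Reduce top mod 3: now compute (2/3).
Pull out 2: since 3 ≡ 3 (mod 8), (2/3) = -1.
Reached (1/3) = 1. Collecting the sign flips along the way, the symbol is +1.

1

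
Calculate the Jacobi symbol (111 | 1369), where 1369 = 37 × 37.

0

Reciprocity: 111 ≡ 3 and 1369 ≡ 1 (mod 4), so (111/1369) = +(1369/111).
Reduce top mod 111: now compute (37/111).
Reciprocity: 37 ≡ 1 and 111 ≡ 3 (mod 4), so (37/111) = +(111/37).
Reduce top mod 37: now compute (0/37).
Top reduces to 0: gcd > 1, so the symbol is 0.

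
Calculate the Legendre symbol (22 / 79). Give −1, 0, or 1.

Pull out 2: since 79 ≡ 7 (mod 8), (2/79) = +1.
Reciprocity: 11 ≡ 3 and 79 ≡ 3 (mod 4), so (11/79) = −(79/11).
Reduce top mod 11: now compute (2/11).
Pull out 2: since 11 ≡ 3 (mod 8), (2/11) = -1.
Reached (1/11) = 1. Collecting the sign flips along the way, the symbol is +1.

1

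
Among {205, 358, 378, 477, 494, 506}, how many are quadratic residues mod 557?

(205/557) = +1 → QR.
(358/557) = -1 → non-residue.
(378/557) = +1 → QR.
(477/557) = -1 → non-residue.
(494/557) = +1 → QR.
(506/557) = -1 → non-residue.
Total quadratic residues among the 6: 3.

3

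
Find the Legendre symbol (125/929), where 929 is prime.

1

Reciprocity: 125 ≡ 1 and 929 ≡ 1 (mod 4), so (125/929) = +(929/125).
Reduce top mod 125: now compute (54/125).
Pull out 2: since 125 ≡ 5 (mod 8), (2/125) = -1.
Reciprocity: 27 ≡ 3 and 125 ≡ 1 (mod 4), so (27/125) = +(125/27).
Reduce top mod 27: now compute (17/27).
Reciprocity: 17 ≡ 1 and 27 ≡ 3 (mod 4), so (17/27) = +(27/17).
Reduce top mod 17: now compute (10/17).
Pull out 2: since 17 ≡ 1 (mod 8), (2/17) = +1.
Reciprocity: 5 ≡ 1 and 17 ≡ 1 (mod 4), so (5/17) = +(17/5).
Reduce top mod 5: now compute (2/5).
Pull out 2: since 5 ≡ 5 (mod 8), (2/5) = -1.
Reached (1/5) = 1. Collecting the sign flips along the way, the symbol is +1.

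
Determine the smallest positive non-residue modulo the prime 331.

2

(2/331) = −1, so 2 is the smallest positive non-residue mod 331.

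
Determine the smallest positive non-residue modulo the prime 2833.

5

(2/2833) = +1, so 2 is a residue.
(3/2833) = +1, so 3 is a residue.
(4/2833) = +1, so 4 is a residue.
(5/2833) = −1, so 5 is the smallest positive non-residue mod 2833.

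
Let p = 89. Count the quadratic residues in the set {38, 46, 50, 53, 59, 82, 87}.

3

(38/89) = -1 → non-residue.
(46/89) = -1 → non-residue.
(50/89) = +1 → QR.
(53/89) = +1 → QR.
(59/89) = -1 → non-residue.
(82/89) = -1 → non-residue.
(87/89) = +1 → QR.
Total quadratic residues among the 7: 3.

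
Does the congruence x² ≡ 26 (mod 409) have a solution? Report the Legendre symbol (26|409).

Pull out 2: since 409 ≡ 1 (mod 8), (2/409) = +1.
Reciprocity: 13 ≡ 1 and 409 ≡ 1 (mod 4), so (13/409) = +(409/13).
Reduce top mod 13: now compute (6/13).
Pull out 2: since 13 ≡ 5 (mod 8), (2/13) = -1.
Reciprocity: 3 ≡ 3 and 13 ≡ 1 (mod 4), so (3/13) = +(13/3).
Reduce top mod 3: now compute (1/3).
Reached (1/3) = 1. Collecting the sign flips along the way, the symbol is -1.

-1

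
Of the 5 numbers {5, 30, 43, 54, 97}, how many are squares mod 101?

5

(5/101) = +1 → QR.
(30/101) = +1 → QR.
(43/101) = +1 → QR.
(54/101) = +1 → QR.
(97/101) = +1 → QR.
Total quadratic residues among the 5: 5.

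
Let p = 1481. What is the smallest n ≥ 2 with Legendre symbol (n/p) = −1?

3

(2/1481) = +1, so 2 is a residue.
(3/1481) = −1, so 3 is the smallest positive non-residue mod 1481.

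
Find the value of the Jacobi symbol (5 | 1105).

0

Reciprocity: 5 ≡ 1 and 1105 ≡ 1 (mod 4), so (5/1105) = +(1105/5).
Reduce top mod 5: now compute (0/5).
Top reduces to 0: gcd > 1, so the symbol is 0.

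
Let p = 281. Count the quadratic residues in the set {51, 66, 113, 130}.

1

(51/281) = -1 → non-residue.
(66/281) = +1 → QR.
(113/281) = -1 → non-residue.
(130/281) = -1 → non-residue.
Total quadratic residues among the 4: 1.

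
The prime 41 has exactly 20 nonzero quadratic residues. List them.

1,2,4,5,8,9,10,16,18,20,21,23,25,31,32,33,36,37,39,40

Square k = 1,…,20 (k and 41−k give the same square):
1²=1, 2²=4, 3²=9, 4²=16, 5²=25, 6²=36, 7²≡8, 8²≡23, 9²≡40, 10²≡18, 11²≡39, 12²≡21, 13²≡5, 14²≡32, 15²≡20, 16²≡10, 17²≡2, 18²≡37, 19²≡33, 20²≡31 (mod 41).
So the quadratic residues mod 41 are {1, 2, 4, 5, 8, 9, 10, 16, 18, 20, 21, 23, 25, 31, 32, 33, 36, 37, 39, 40}.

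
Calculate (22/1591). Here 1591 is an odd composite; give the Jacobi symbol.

1

Pull out 2: since 1591 ≡ 7 (mod 8), (2/1591) = +1.
Reciprocity: 11 ≡ 3 and 1591 ≡ 3 (mod 4), so (11/1591) = −(1591/11).
Reduce top mod 11: now compute (7/11).
Reciprocity: 7 ≡ 3 and 11 ≡ 3 (mod 4), so (7/11) = −(11/7).
Reduce top mod 7: now compute (4/7).
Pull out 2^2: since 7 ≡ 7 (mod 8), (2/7) = +1, so (2/7)^2 = +1.
Reached (1/7) = 1. Collecting the sign flips along the way, the symbol is +1.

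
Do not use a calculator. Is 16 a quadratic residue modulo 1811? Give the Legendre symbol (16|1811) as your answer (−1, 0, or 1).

1

Pull out 2^4: since 1811 ≡ 3 (mod 8), (2/1811) = -1, so (2/1811)^4 = +1.
Reached (1/1811) = 1. Collecting the sign flips along the way, the symbol is +1.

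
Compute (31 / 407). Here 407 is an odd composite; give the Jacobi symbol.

Reciprocity: 31 ≡ 3 and 407 ≡ 3 (mod 4), so (31/407) = −(407/31).
Reduce top mod 31: now compute (4/31).
Pull out 2^2: since 31 ≡ 7 (mod 8), (2/31) = +1, so (2/31)^2 = +1.
Reached (1/31) = 1. Collecting the sign flips along the way, the symbol is -1.

-1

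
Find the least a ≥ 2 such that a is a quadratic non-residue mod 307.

2

(2/307) = −1, so 2 is the smallest positive non-residue mod 307.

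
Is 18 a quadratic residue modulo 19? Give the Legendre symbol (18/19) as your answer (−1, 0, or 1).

-1

Pull out 2: since 19 ≡ 3 (mod 8), (2/19) = -1.
Reciprocity: 9 ≡ 1 and 19 ≡ 3 (mod 4), so (9/19) = +(19/9).
Reduce top mod 9: now compute (1/9).
Reached (1/9) = 1. Collecting the sign flips along the way, the symbol is -1.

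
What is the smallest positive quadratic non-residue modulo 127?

(2/127) = +1, so 2 is a residue.
(3/127) = −1, so 3 is the smallest positive non-residue mod 127.

3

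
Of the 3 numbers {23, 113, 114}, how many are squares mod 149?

2

(23/149) = -1 → non-residue.
(113/149) = +1 → QR.
(114/149) = +1 → QR.
Total quadratic residues among the 3: 2.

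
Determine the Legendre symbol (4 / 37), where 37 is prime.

1

Pull out 2^2: since 37 ≡ 5 (mod 8), (2/37) = -1, so (2/37)^2 = +1.
Reached (1/37) = 1. Collecting the sign flips along the way, the symbol is +1.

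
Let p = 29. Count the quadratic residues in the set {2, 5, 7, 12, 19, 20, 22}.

(2/29) = -1 → non-residue.
(5/29) = +1 → QR.
(7/29) = +1 → QR.
(12/29) = -1 → non-residue.
(19/29) = -1 → non-residue.
(20/29) = +1 → QR.
(22/29) = +1 → QR.
Total quadratic residues among the 7: 4.

4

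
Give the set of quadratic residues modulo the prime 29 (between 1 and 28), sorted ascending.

Square k = 1,…,14 (k and 29−k give the same square):
1²=1, 2²=4, 3²=9, 4²=16, 5²=25, 6²≡7, 7²≡20, 8²≡6, 9²≡23, 10²≡13, 11²≡5, 12²≡28, 13²≡24, 14²≡22 (mod 29).
So the quadratic residues mod 29 are {1, 4, 5, 6, 7, 9, 13, 16, 20, 22, 23, 24, 25, 28}.

1 4 5 6 7 9 13 16 20 22 23 24 25 28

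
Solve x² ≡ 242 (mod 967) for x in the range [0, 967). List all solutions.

Since 967 ≡ 3 (mod 4), a square root of 242 is 242^((967+1)/4) = 242^242 mod 967.
Repeated squaring: 242^2≡544, 242^4≡34, 242^8≡189, 242^16≡909, 242^32≡463, 242^64≡662, 242^128≡193 (mod 967).
242^242 = 242^(128+64+32+16+2) ≡ 484 (mod 967).
Check: 484² = 234256 ≡ 242 (mod 967). The two roots are 483 and 484.

483, 484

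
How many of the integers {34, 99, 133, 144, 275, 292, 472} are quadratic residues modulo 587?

(34/587) = -1 → non-residue.
(99/587) = -1 → non-residue.
(133/587) = -1 → non-residue.
(144/587) = +1 → QR.
(275/587) = -1 → non-residue.
(292/587) = +1 → QR.
(472/587) = -1 → non-residue.
Total quadratic residues among the 7: 2.

2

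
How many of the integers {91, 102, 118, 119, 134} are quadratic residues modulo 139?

2

(91/139) = +1 → QR.
(102/139) = -1 → non-residue.
(118/139) = +1 → QR.
(119/139) = -1 → non-residue.
(134/139) = -1 → non-residue.
Total quadratic residues among the 5: 2.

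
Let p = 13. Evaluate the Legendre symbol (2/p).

Pull out 2: since 13 ≡ 5 (mod 8), (2/13) = -1.
Reached (1/13) = 1. Collecting the sign flips along the way, the symbol is -1.

-1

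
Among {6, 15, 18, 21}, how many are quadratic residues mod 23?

(6/23) = +1 → QR.
(15/23) = -1 → non-residue.
(18/23) = +1 → QR.
(21/23) = -1 → non-residue.
Total quadratic residues among the 4: 2.

2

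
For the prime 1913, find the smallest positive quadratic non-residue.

3

(2/1913) = +1, so 2 is a residue.
(3/1913) = −1, so 3 is the smallest positive non-residue mod 1913.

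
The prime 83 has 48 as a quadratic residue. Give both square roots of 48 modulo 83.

31, 52

Since 83 ≡ 3 (mod 4), a square root of 48 is 48^((83+1)/4) = 48^21 mod 83.
Repeated squaring: 48^2≡63, 48^4≡68, 48^8≡59, 48^16≡78 (mod 83).
48^21 = 48^(16+4+1) ≡ 31 (mod 83).
Check: 31² = 961 ≡ 48 (mod 83). The two roots are 31 and 52.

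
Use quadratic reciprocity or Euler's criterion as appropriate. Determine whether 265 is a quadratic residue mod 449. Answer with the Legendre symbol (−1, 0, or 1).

Reciprocity: 265 ≡ 1 and 449 ≡ 1 (mod 4), so (265/449) = +(449/265).
Reduce top mod 265: now compute (184/265).
Pull out 2^3: since 265 ≡ 1 (mod 8), (2/265) = +1, so (2/265)^3 = +1.
Reciprocity: 23 ≡ 3 and 265 ≡ 1 (mod 4), so (23/265) = +(265/23).
Reduce top mod 23: now compute (12/23).
Pull out 2^2: since 23 ≡ 7 (mod 8), (2/23) = +1, so (2/23)^2 = +1.
Reciprocity: 3 ≡ 3 and 23 ≡ 3 (mod 4), so (3/23) = −(23/3).
Reduce top mod 3: now compute (2/3).
Pull out 2: since 3 ≡ 3 (mod 8), (2/3) = -1.
Reached (1/3) = 1. Collecting the sign flips along the way, the symbol is +1.

1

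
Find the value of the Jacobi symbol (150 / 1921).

Pull out 2: since 1921 ≡ 1 (mod 8), (2/1921) = +1.
Reciprocity: 75 ≡ 3 and 1921 ≡ 1 (mod 4), so (75/1921) = +(1921/75).
Reduce top mod 75: now compute (46/75).
Pull out 2: since 75 ≡ 3 (mod 8), (2/75) = -1.
Reciprocity: 23 ≡ 3 and 75 ≡ 3 (mod 4), so (23/75) = −(75/23).
Reduce top mod 23: now compute (6/23).
Pull out 2: since 23 ≡ 7 (mod 8), (2/23) = +1.
Reciprocity: 3 ≡ 3 and 23 ≡ 3 (mod 4), so (3/23) = −(23/3).
Reduce top mod 3: now compute (2/3).
Pull out 2: since 3 ≡ 3 (mod 8), (2/3) = -1.
Reached (1/3) = 1. Collecting the sign flips along the way, the symbol is +1.

1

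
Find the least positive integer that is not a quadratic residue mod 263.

(2/263) = +1, so 2 is a residue.
(3/263) = +1, so 3 is a residue.
(4/263) = +1, so 4 is a residue.
(5/263) = −1, so 5 is the smallest positive non-residue mod 263.

5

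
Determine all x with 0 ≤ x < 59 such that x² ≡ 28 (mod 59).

21, 38

Since 59 ≡ 3 (mod 4), a square root of 28 is 28^((59+1)/4) = 28^15 mod 59.
Repeated squaring: 28^2≡17, 28^4≡53, 28^8≡36 (mod 59).
28^15 = 28^(8+4+2+1) ≡ 21 (mod 59).
Check: 21² = 441 ≡ 28 (mod 59). The two roots are 21 and 38.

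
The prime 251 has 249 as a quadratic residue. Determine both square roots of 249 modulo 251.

Since 251 ≡ 3 (mod 4), a square root of 249 is 249^((251+1)/4) = 249^63 mod 251.
Repeated squaring: 249^2≡4, 249^4≡16, 249^8≡5, 249^16≡25, 249^32≡123 (mod 251).
249^63 = 249^(32+16+8+4+2+1) ≡ 91 (mod 251).
Check: 91² = 8281 ≡ 249 (mod 251). The two roots are 91 and 160.

91, 160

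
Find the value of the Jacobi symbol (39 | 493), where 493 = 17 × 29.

1

Reciprocity: 39 ≡ 3 and 493 ≡ 1 (mod 4), so (39/493) = +(493/39).
Reduce top mod 39: now compute (25/39).
Reciprocity: 25 ≡ 1 and 39 ≡ 3 (mod 4), so (25/39) = +(39/25).
Reduce top mod 25: now compute (14/25).
Pull out 2: since 25 ≡ 1 (mod 8), (2/25) = +1.
Reciprocity: 7 ≡ 3 and 25 ≡ 1 (mod 4), so (7/25) = +(25/7).
Reduce top mod 7: now compute (4/7).
Pull out 2^2: since 7 ≡ 7 (mod 8), (2/7) = +1, so (2/7)^2 = +1.
Reached (1/7) = 1. Collecting the sign flips along the way, the symbol is +1.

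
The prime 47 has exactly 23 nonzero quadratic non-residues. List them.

Square k = 1,…,23 (k and 47−k give the same square):
1²=1, 2²=4, 3²=9, 4²=16, 5²=25, 6²=36, 7²≡2, 8²≡17, 9²≡34, 10²≡6, 11²≡27, 12²≡3, 13²≡28, 14²≡8, 15²≡37, 16²≡21, 17²≡7, 18²≡42, 19²≡32, 20²≡24, 21²≡18, 22²≡14, 23²≡12 (mod 47).
The residues are {1, 2, 3, 4, 6, 7, 8, 9, 12, 14, 16, 17, 18, 21, 24, 25, 27, 28, 32, 34, 36, 37, 42}; the non-residues are the remaining 23 nonzero classes.

5, 10, 11, 13, 15, 19, 20, 22, 23, 26, 29, 30, 31, 33, 35, 38, 39, 40, 41, 43, 44, 45, 46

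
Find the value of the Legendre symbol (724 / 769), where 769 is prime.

1

Pull out 2^2: since 769 ≡ 1 (mod 8), (2/769) = +1, so (2/769)^2 = +1.
Reciprocity: 181 ≡ 1 and 769 ≡ 1 (mod 4), so (181/769) = +(769/181).
Reduce top mod 181: now compute (45/181).
Reciprocity: 45 ≡ 1 and 181 ≡ 1 (mod 4), so (45/181) = +(181/45).
Reduce top mod 45: now compute (1/45).
Reached (1/45) = 1. Collecting the sign flips along the way, the symbol is +1.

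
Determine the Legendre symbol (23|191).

1

Euler's criterion: (23/191) ≡ 23^95 (mod 191).
23^2 ≡ 147 (mod 191)
23^4 ≡ 26 (mod 191)
23^8 ≡ 103 (mod 191)
23^16 ≡ 104 (mod 191)
23^32 ≡ 120 (mod 191)
23^64 ≡ 75 (mod 191)
23^95 = 23^(64+16+8+4+2+1) ≡ 1 (mod 191).
Result is 1, so (23/191) = 1.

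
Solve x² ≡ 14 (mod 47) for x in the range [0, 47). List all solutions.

Since 47 ≡ 3 (mod 4), a square root of 14 is 14^((47+1)/4) = 14^12 mod 47.
Repeated squaring: 14^2≡8, 14^4≡17, 14^8≡7 (mod 47).
14^12 = 14^(8+4) ≡ 25 (mod 47).
Check: 25² = 625 ≡ 14 (mod 47). The two roots are 22 and 25.

22, 25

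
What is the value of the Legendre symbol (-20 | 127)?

First reduce: -20 ≡ 107 (mod 127).
Reciprocity: 107 ≡ 3 and 127 ≡ 3 (mod 4), so (107/127) = −(127/107).
Reduce top mod 107: now compute (20/107).
Pull out 2^2: since 107 ≡ 3 (mod 8), (2/107) = -1, so (2/107)^2 = +1.
Reciprocity: 5 ≡ 1 and 107 ≡ 3 (mod 4), so (5/107) = +(107/5).
Reduce top mod 5: now compute (2/5).
Pull out 2: since 5 ≡ 5 (mod 8), (2/5) = -1.
Reached (1/5) = 1. Collecting the sign flips along the way, the symbol is +1.

1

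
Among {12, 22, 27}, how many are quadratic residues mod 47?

2

(12/47) = +1 → QR.
(22/47) = -1 → non-residue.
(27/47) = +1 → QR.
Total quadratic residues among the 3: 2.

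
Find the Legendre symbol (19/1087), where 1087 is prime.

Euler's criterion: (19/1087) ≡ 19^543 (mod 1087).
19^2 ≡ 361 (mod 1087)
19^4 ≡ 968 (mod 1087)
19^8 ≡ 30 (mod 1087)
19^16 ≡ 900 (mod 1087)
19^32 ≡ 185 (mod 1087)
19^64 ≡ 528 (mod 1087)
19^128 ≡ 512 (mod 1087)
19^256 ≡ 177 (mod 1087)
19^512 ≡ 893 (mod 1087)
19^543 = 19^(512+16+8+4+2+1) ≡ 1086 (mod 1087).
Result is 1086 ≡ −1, so (19/1087) = −1.

-1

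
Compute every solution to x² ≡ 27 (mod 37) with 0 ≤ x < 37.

8, 29

37 ≡ 1 (mod 4), so we find a root by search.
Trying successive values, 8² = 64 ≡ 27 (mod 37). The other root is 37 − 8 = 29.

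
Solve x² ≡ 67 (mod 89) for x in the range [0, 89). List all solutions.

44, 45

89 ≡ 1 (mod 4), so we find a root by search.
Trying successive values, 44² = 1936 ≡ 67 (mod 89). The other root is 89 − 44 = 45.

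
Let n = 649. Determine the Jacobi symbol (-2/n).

1

First reduce: -2 ≡ 647 (mod 649).
Reciprocity: 647 ≡ 3 and 649 ≡ 1 (mod 4), so (647/649) = +(649/647).
Reduce top mod 647: now compute (2/647).
Pull out 2: since 647 ≡ 7 (mod 8), (2/647) = +1.
Reached (1/647) = 1. Collecting the sign flips along the way, the symbol is +1.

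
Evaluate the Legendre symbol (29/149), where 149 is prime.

1

Euler's criterion: (29/149) ≡ 29^74 (mod 149).
29^2 ≡ 96 (mod 149)
29^4 ≡ 127 (mod 149)
29^8 ≡ 37 (mod 149)
29^16 ≡ 28 (mod 149)
29^32 ≡ 39 (mod 149)
29^64 ≡ 31 (mod 149)
29^74 = 29^(64+8+2) ≡ 1 (mod 149).
Result is 1, so (29/149) = 1.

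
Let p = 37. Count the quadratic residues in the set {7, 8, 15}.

(7/37) = +1 → QR.
(8/37) = -1 → non-residue.
(15/37) = -1 → non-residue.
Total quadratic residues among the 3: 1.

1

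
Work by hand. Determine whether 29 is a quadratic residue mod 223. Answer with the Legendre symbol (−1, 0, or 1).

Euler's criterion: (29/223) ≡ 29^111 (mod 223).
29^2 ≡ 172 (mod 223)
29^4 ≡ 148 (mod 223)
29^8 ≡ 50 (mod 223)
29^16 ≡ 47 (mod 223)
29^32 ≡ 202 (mod 223)
29^64 ≡ 218 (mod 223)
29^111 = 29^(64+32+8+4+2+1) ≡ 1 (mod 223).
Result is 1, so (29/223) = 1.

1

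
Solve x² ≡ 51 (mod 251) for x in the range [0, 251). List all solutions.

Since 251 ≡ 3 (mod 4), a square root of 51 is 51^((251+1)/4) = 51^63 mod 251.
Repeated squaring: 51^2≡91, 51^4≡249, 51^8≡4, 51^16≡16, 51^32≡5 (mod 251).
51^63 = 51^(32+16+8+4+2+1) ≡ 94 (mod 251).
Check: 94² = 8836 ≡ 51 (mod 251). The two roots are 94 and 157.

94, 157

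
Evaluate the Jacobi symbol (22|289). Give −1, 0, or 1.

1

Pull out 2: since 289 ≡ 1 (mod 8), (2/289) = +1.
Reciprocity: 11 ≡ 3 and 289 ≡ 1 (mod 4), so (11/289) = +(289/11).
Reduce top mod 11: now compute (3/11).
Reciprocity: 3 ≡ 3 and 11 ≡ 3 (mod 4), so (3/11) = −(11/3).
Reduce top mod 3: now compute (2/3).
Pull out 2: since 3 ≡ 3 (mod 8), (2/3) = -1.
Reached (1/3) = 1. Collecting the sign flips along the way, the symbol is +1.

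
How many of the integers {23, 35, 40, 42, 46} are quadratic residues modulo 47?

(23/47) = -1 → non-residue.
(35/47) = -1 → non-residue.
(40/47) = -1 → non-residue.
(42/47) = +1 → QR.
(46/47) = -1 → non-residue.
Total quadratic residues among the 5: 1.

1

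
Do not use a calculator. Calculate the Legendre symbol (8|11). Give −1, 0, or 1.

-1

Euler's criterion: (8/11) ≡ 8^5 (mod 11).
8^2 ≡ 9 (mod 11)
8^4 ≡ 4 (mod 11)
8^5 = 8^(4+1) ≡ 10 (mod 11).
Result is 10 ≡ −1, so (8/11) = −1.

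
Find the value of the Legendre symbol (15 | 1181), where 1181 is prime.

-1

Reciprocity: 15 ≡ 3 and 1181 ≡ 1 (mod 4), so (15/1181) = +(1181/15).
Reduce top mod 15: now compute (11/15).
Reciprocity: 11 ≡ 3 and 15 ≡ 3 (mod 4), so (11/15) = −(15/11).
Reduce top mod 11: now compute (4/11).
Pull out 2^2: since 11 ≡ 3 (mod 8), (2/11) = -1, so (2/11)^2 = +1.
Reached (1/11) = 1. Collecting the sign flips along the way, the symbol is -1.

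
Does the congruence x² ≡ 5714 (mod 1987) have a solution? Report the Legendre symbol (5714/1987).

First reduce: 5714 ≡ 1740 (mod 1987).
Pull out 2^2: since 1987 ≡ 3 (mod 8), (2/1987) = -1, so (2/1987)^2 = +1.
Reciprocity: 435 ≡ 3 and 1987 ≡ 3 (mod 4), so (435/1987) = −(1987/435).
Reduce top mod 435: now compute (247/435).
Reciprocity: 247 ≡ 3 and 435 ≡ 3 (mod 4), so (247/435) = −(435/247).
Reduce top mod 247: now compute (188/247).
Pull out 2^2: since 247 ≡ 7 (mod 8), (2/247) = +1, so (2/247)^2 = +1.
Reciprocity: 47 ≡ 3 and 247 ≡ 3 (mod 4), so (47/247) = −(247/47).
Reduce top mod 47: now compute (12/47).
Pull out 2^2: since 47 ≡ 7 (mod 8), (2/47) = +1, so (2/47)^2 = +1.
Reciprocity: 3 ≡ 3 and 47 ≡ 3 (mod 4), so (3/47) = −(47/3).
Reduce top mod 3: now compute (2/3).
Pull out 2: since 3 ≡ 3 (mod 8), (2/3) = -1.
Reached (1/3) = 1. Collecting the sign flips along the way, the symbol is -1.

-1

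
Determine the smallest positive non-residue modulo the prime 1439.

(2/1439) = +1, so 2 is a residue.
(3/1439) = +1, so 3 is a residue.
(4/1439) = +1, so 4 is a residue.
(5/1439) = +1, so 5 is a residue.
(6/1439) = +1, so 6 is a residue.
(7/1439) = −1, so 7 is the smallest positive non-residue mod 1439.

7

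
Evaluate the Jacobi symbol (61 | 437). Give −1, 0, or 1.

Reciprocity: 61 ≡ 1 and 437 ≡ 1 (mod 4), so (61/437) = +(437/61).
Reduce top mod 61: now compute (10/61).
Pull out 2: since 61 ≡ 5 (mod 8), (2/61) = -1.
Reciprocity: 5 ≡ 1 and 61 ≡ 1 (mod 4), so (5/61) = +(61/5).
Reduce top mod 5: now compute (1/5).
Reached (1/5) = 1. Collecting the sign flips along the way, the symbol is -1.

-1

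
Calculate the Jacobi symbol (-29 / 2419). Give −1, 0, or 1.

First reduce: -29 ≡ 2390 (mod 2419).
Pull out 2: since 2419 ≡ 3 (mod 8), (2/2419) = -1.
Reciprocity: 1195 ≡ 3 and 2419 ≡ 3 (mod 4), so (1195/2419) = −(2419/1195).
Reduce top mod 1195: now compute (29/1195).
Reciprocity: 29 ≡ 1 and 1195 ≡ 3 (mod 4), so (29/1195) = +(1195/29).
Reduce top mod 29: now compute (6/29).
Pull out 2: since 29 ≡ 5 (mod 8), (2/29) = -1.
Reciprocity: 3 ≡ 3 and 29 ≡ 1 (mod 4), so (3/29) = +(29/3).
Reduce top mod 3: now compute (2/3).
Pull out 2: since 3 ≡ 3 (mod 8), (2/3) = -1.
Reached (1/3) = 1. Collecting the sign flips along the way, the symbol is +1.

1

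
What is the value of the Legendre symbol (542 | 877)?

-1

Euler's criterion: (542/877) ≡ 542^438 (mod 877).
542^2 ≡ 846 (mod 877)
542^4 ≡ 84 (mod 877)
542^8 ≡ 40 (mod 877)
542^16 ≡ 723 (mod 877)
542^32 ≡ 37 (mod 877)
542^64 ≡ 492 (mod 877)
542^128 ≡ 12 (mod 877)
542^256 ≡ 144 (mod 877)
542^438 = 542^(256+128+32+16+4+2) ≡ 876 (mod 877).
Result is 876 ≡ −1, so (542/877) = −1.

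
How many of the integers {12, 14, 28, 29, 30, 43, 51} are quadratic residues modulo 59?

4

(12/59) = +1 → QR.
(14/59) = -1 → non-residue.
(28/59) = +1 → QR.
(29/59) = +1 → QR.
(30/59) = -1 → non-residue.
(43/59) = -1 → non-residue.
(51/59) = +1 → QR.
Total quadratic residues among the 7: 4.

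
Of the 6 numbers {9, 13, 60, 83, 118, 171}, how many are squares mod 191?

(9/191) = +1 → QR.
(13/191) = +1 → QR.
(60/191) = +1 → QR.
(83/191) = -1 → non-residue.
(118/191) = +1 → QR.
(171/191) = -1 → non-residue.
Total quadratic residues among the 6: 4.

4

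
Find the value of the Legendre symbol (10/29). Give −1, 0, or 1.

-1

Euler's criterion: (10/29) ≡ 10^14 (mod 29).
10^2 ≡ 13 (mod 29)
10^4 ≡ 24 (mod 29)
10^8 ≡ 25 (mod 29)
10^14 = 10^(8+4+2) ≡ 28 (mod 29).
Result is 28 ≡ −1, so (10/29) = −1.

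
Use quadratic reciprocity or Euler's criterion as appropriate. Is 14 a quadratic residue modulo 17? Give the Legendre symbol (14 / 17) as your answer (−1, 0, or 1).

Euler's criterion: (14/17) ≡ 14^8 (mod 17).
14^2 ≡ 9 (mod 17)
14^4 ≡ 13 (mod 17)
14^8 ≡ 16 (mod 17)
14^8 = 14^(8) ≡ 16 (mod 17).
Result is 16 ≡ −1, so (14/17) = −1.

-1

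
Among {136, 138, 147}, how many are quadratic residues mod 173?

2

(136/173) = +1 → QR.
(138/173) = +1 → QR.
(147/173) = -1 → non-residue.
Total quadratic residues among the 3: 2.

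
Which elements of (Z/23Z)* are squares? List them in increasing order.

1, 2, 3, 4, 6, 8, 9, 12, 13, 16, 18

Square k = 1,…,11 (k and 23−k give the same square):
1²=1, 2²=4, 3²=9, 4²=16, 5²≡2, 6²≡13, 7²≡3, 8²≡18, 9²≡12, 10²≡8, 11²≡6 (mod 23).
So the quadratic residues mod 23 are {1, 2, 3, 4, 6, 8, 9, 12, 13, 16, 18}.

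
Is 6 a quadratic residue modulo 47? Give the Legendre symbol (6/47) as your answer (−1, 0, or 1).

Pull out 2: since 47 ≡ 7 (mod 8), (2/47) = +1.
Reciprocity: 3 ≡ 3 and 47 ≡ 3 (mod 4), so (3/47) = −(47/3).
Reduce top mod 3: now compute (2/3).
Pull out 2: since 3 ≡ 3 (mod 8), (2/3) = -1.
Reached (1/3) = 1. Collecting the sign flips along the way, the symbol is +1.

1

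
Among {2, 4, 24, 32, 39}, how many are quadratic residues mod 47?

(2/47) = +1 → QR.
(4/47) = +1 → QR.
(24/47) = +1 → QR.
(32/47) = +1 → QR.
(39/47) = -1 → non-residue.
Total quadratic residues among the 5: 4.

4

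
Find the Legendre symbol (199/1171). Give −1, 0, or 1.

Euler's criterion: (199/1171) ≡ 199^585 (mod 1171).
199^2 ≡ 958 (mod 1171)
199^4 ≡ 871 (mod 1171)
199^8 ≡ 1004 (mod 1171)
199^16 ≡ 956 (mod 1171)
199^32 ≡ 556 (mod 1171)
199^64 ≡ 1163 (mod 1171)
199^128 ≡ 64 (mod 1171)
199^256 ≡ 583 (mod 1171)
199^512 ≡ 299 (mod 1171)
199^585 = 199^(512+64+8+1) ≡ 1 (mod 1171).
Result is 1, so (199/1171) = 1.

1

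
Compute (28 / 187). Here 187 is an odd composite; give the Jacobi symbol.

Pull out 2^2: since 187 ≡ 3 (mod 8), (2/187) = -1, so (2/187)^2 = +1.
Reciprocity: 7 ≡ 3 and 187 ≡ 3 (mod 4), so (7/187) = −(187/7).
Reduce top mod 7: now compute (5/7).
Reciprocity: 5 ≡ 1 and 7 ≡ 3 (mod 4), so (5/7) = +(7/5).
Reduce top mod 5: now compute (2/5).
Pull out 2: since 5 ≡ 5 (mod 8), (2/5) = -1.
Reached (1/5) = 1. Collecting the sign flips along the way, the symbol is +1.

1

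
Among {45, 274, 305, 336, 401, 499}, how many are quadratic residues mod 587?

(45/587) = -1 → non-residue.
(274/587) = -1 → non-residue.
(305/587) = +1 → QR.
(336/587) = +1 → QR.
(401/587) = +1 → QR.
(499/587) = -1 → non-residue.
Total quadratic residues among the 6: 3.

3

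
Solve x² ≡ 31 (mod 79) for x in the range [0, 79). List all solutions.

Since 79 ≡ 3 (mod 4), a square root of 31 is 31^((79+1)/4) = 31^20 mod 79.
Repeated squaring: 31^2≡13, 31^4≡11, 31^8≡42, 31^16≡26 (mod 79).
31^20 = 31^(16+4) ≡ 49 (mod 79).
Check: 49² = 2401 ≡ 31 (mod 79). The two roots are 30 and 49.

30, 49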